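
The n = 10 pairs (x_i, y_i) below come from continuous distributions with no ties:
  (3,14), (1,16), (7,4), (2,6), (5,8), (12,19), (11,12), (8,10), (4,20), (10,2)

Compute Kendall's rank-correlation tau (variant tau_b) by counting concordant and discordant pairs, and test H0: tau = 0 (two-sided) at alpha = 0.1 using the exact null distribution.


Step 1: Enumerate the 45 unordered pairs (i,j) with i<j and classify each by sign(x_j-x_i) * sign(y_j-y_i).
  (1,2):dx=-2,dy=+2->D; (1,3):dx=+4,dy=-10->D; (1,4):dx=-1,dy=-8->C; (1,5):dx=+2,dy=-6->D
  (1,6):dx=+9,dy=+5->C; (1,7):dx=+8,dy=-2->D; (1,8):dx=+5,dy=-4->D; (1,9):dx=+1,dy=+6->C
  (1,10):dx=+7,dy=-12->D; (2,3):dx=+6,dy=-12->D; (2,4):dx=+1,dy=-10->D; (2,5):dx=+4,dy=-8->D
  (2,6):dx=+11,dy=+3->C; (2,7):dx=+10,dy=-4->D; (2,8):dx=+7,dy=-6->D; (2,9):dx=+3,dy=+4->C
  (2,10):dx=+9,dy=-14->D; (3,4):dx=-5,dy=+2->D; (3,5):dx=-2,dy=+4->D; (3,6):dx=+5,dy=+15->C
  (3,7):dx=+4,dy=+8->C; (3,8):dx=+1,dy=+6->C; (3,9):dx=-3,dy=+16->D; (3,10):dx=+3,dy=-2->D
  (4,5):dx=+3,dy=+2->C; (4,6):dx=+10,dy=+13->C; (4,7):dx=+9,dy=+6->C; (4,8):dx=+6,dy=+4->C
  (4,9):dx=+2,dy=+14->C; (4,10):dx=+8,dy=-4->D; (5,6):dx=+7,dy=+11->C; (5,7):dx=+6,dy=+4->C
  (5,8):dx=+3,dy=+2->C; (5,9):dx=-1,dy=+12->D; (5,10):dx=+5,dy=-6->D; (6,7):dx=-1,dy=-7->C
  (6,8):dx=-4,dy=-9->C; (6,9):dx=-8,dy=+1->D; (6,10):dx=-2,dy=-17->C; (7,8):dx=-3,dy=-2->C
  (7,9):dx=-7,dy=+8->D; (7,10):dx=-1,dy=-10->C; (8,9):dx=-4,dy=+10->D; (8,10):dx=+2,dy=-8->D
  (9,10):dx=+6,dy=-18->D
Step 2: C = 21, D = 24, total pairs = 45.
Step 3: tau = (C - D)/(n(n-1)/2) = (21 - 24)/45 = -0.066667.
Step 4: Exact two-sided p-value (enumerate n! = 3628800 permutations of y under H0): p = 0.861801.
Step 5: alpha = 0.1. fail to reject H0.

tau_b = -0.0667 (C=21, D=24), p = 0.861801, fail to reject H0.


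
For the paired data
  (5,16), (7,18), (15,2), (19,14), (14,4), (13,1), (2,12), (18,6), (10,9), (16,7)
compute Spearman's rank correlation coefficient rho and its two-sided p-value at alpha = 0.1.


Step 1: Rank x and y separately (midranks; no ties here).
rank(x): 5->2, 7->3, 15->7, 19->10, 14->6, 13->5, 2->1, 18->9, 10->4, 16->8
rank(y): 16->9, 18->10, 2->2, 14->8, 4->3, 1->1, 12->7, 6->4, 9->6, 7->5
Step 2: d_i = R_x(i) - R_y(i); compute d_i^2.
  (2-9)^2=49, (3-10)^2=49, (7-2)^2=25, (10-8)^2=4, (6-3)^2=9, (5-1)^2=16, (1-7)^2=36, (9-4)^2=25, (4-6)^2=4, (8-5)^2=9
sum(d^2) = 226.
Step 3: rho = 1 - 6*226 / (10*(10^2 - 1)) = 1 - 1356/990 = -0.369697.
Step 4: Under H0, t = rho * sqrt((n-2)/(1-rho^2)) = -1.1254 ~ t(8).
Step 5: Two-sided p-value from the t-distribution with 8 df = 0.293050.
Step 6: alpha = 0.1. fail to reject H0.

rho = -0.3697, p = 0.293050, fail to reject H0 at alpha = 0.1.


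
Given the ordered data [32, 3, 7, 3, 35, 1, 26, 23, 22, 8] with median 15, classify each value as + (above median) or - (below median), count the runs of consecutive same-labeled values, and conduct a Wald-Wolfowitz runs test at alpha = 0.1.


Step 1: Compute median = 15; label A = above, B = below.
Labels in order: ABBBABAAAB  (n_A = 5, n_B = 5)
Step 2: Count runs R = 6.
Step 3: Under H0 (random ordering), E[R] = 2*n_A*n_B/(n_A+n_B) + 1 = 2*5*5/10 + 1 = 6.0000.
        Var[R] = 2*n_A*n_B*(2*n_A*n_B - n_A - n_B) / ((n_A+n_B)^2 * (n_A+n_B-1)) = 2000/900 = 2.2222.
        SD[R] = 1.4907.
Step 4: R = E[R], so z = 0 with no continuity correction.
Step 5: Two-sided p-value via normal approximation = 2*(1 - Phi(|z|)) = 1.000000.
Step 6: alpha = 0.1. fail to reject H0.

R = 6, z = 0.0000, p = 1.000000, fail to reject H0.


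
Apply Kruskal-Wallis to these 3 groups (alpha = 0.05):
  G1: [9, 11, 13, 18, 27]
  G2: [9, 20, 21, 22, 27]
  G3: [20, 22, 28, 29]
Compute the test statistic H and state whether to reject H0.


Step 1: Combine all N = 14 observations and assign midranks.
sorted (value, group, rank): (9,G1,1.5), (9,G2,1.5), (11,G1,3), (13,G1,4), (18,G1,5), (20,G2,6.5), (20,G3,6.5), (21,G2,8), (22,G2,9.5), (22,G3,9.5), (27,G1,11.5), (27,G2,11.5), (28,G3,13), (29,G3,14)
Step 2: Sum ranks within each group.
R_1 = 25 (n_1 = 5)
R_2 = 37 (n_2 = 5)
R_3 = 43 (n_3 = 4)
Step 3: H = 12/(N(N+1)) * sum(R_i^2/n_i) - 3(N+1)
     = 12/(14*15) * (25^2/5 + 37^2/5 + 43^2/4) - 3*15
     = 0.057143 * 861.05 - 45
     = 4.202857.
Step 4: Ties present; correction factor C = 1 - 24/(14^3 - 14) = 0.991209. Corrected H = 4.202857 / 0.991209 = 4.240133.
Step 5: Under H0, H ~ chi^2(2); p-value = 0.120024.
Step 6: alpha = 0.05. fail to reject H0.

H = 4.2401, df = 2, p = 0.120024, fail to reject H0.


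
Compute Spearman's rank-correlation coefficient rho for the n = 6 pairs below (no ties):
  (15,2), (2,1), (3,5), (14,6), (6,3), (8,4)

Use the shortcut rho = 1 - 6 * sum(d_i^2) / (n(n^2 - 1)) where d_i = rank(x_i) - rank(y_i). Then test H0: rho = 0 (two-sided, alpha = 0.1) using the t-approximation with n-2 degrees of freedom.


Step 1: Rank x and y separately (midranks; no ties here).
rank(x): 15->6, 2->1, 3->2, 14->5, 6->3, 8->4
rank(y): 2->2, 1->1, 5->5, 6->6, 3->3, 4->4
Step 2: d_i = R_x(i) - R_y(i); compute d_i^2.
  (6-2)^2=16, (1-1)^2=0, (2-5)^2=9, (5-6)^2=1, (3-3)^2=0, (4-4)^2=0
sum(d^2) = 26.
Step 3: rho = 1 - 6*26 / (6*(6^2 - 1)) = 1 - 156/210 = 0.257143.
Step 4: Under H0, t = rho * sqrt((n-2)/(1-rho^2)) = 0.5322 ~ t(4).
Step 5: Two-sided p-value from the t-distribution with 4 df = 0.622787.
Step 6: alpha = 0.1. fail to reject H0.

rho = 0.2571, p = 0.622787, fail to reject H0 at alpha = 0.1.


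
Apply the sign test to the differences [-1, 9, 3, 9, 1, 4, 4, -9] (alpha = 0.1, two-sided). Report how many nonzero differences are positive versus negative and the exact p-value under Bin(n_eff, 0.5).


Step 1: Discard zero differences. Original n = 8; n_eff = number of nonzero differences = 8.
Nonzero differences (with sign): -1, +9, +3, +9, +1, +4, +4, -9
Step 2: Count signs: positive = 6, negative = 2.
Step 3: Under H0: P(positive) = 0.5, so the number of positives S ~ Bin(8, 0.5).
Step 4: Two-sided exact p-value = sum of Bin(8,0.5) probabilities at or below the observed probability = 0.289062.
Step 5: alpha = 0.1. fail to reject H0.

n_eff = 8, pos = 6, neg = 2, p = 0.289062, fail to reject H0.


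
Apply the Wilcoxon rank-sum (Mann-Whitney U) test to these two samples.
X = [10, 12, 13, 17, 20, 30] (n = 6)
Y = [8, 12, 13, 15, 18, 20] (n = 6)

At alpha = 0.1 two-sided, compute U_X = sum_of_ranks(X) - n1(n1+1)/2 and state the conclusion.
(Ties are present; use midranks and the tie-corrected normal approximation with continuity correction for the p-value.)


Step 1: Combine and sort all 12 observations; assign midranks.
sorted (value, group): (8,Y), (10,X), (12,X), (12,Y), (13,X), (13,Y), (15,Y), (17,X), (18,Y), (20,X), (20,Y), (30,X)
ranks: 8->1, 10->2, 12->3.5, 12->3.5, 13->5.5, 13->5.5, 15->7, 17->8, 18->9, 20->10.5, 20->10.5, 30->12
Step 2: Rank sum for X: R1 = 2 + 3.5 + 5.5 + 8 + 10.5 + 12 = 41.5.
Step 3: U_X = R1 - n1(n1+1)/2 = 41.5 - 6*7/2 = 41.5 - 21 = 20.5.
       U_Y = n1*n2 - U_X = 36 - 20.5 = 15.5.
Step 4: Ties are present, so use the tie-corrected normal approximation (with continuity correction) for the p-value.
Step 5: p-value = 0.747491; compare to alpha = 0.1. fail to reject H0.

U_X = 20.5, p = 0.747491, fail to reject H0 at alpha = 0.1.


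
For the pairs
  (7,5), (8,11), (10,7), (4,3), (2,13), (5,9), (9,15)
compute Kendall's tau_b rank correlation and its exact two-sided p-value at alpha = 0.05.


Step 1: Enumerate the 21 unordered pairs (i,j) with i<j and classify each by sign(x_j-x_i) * sign(y_j-y_i).
  (1,2):dx=+1,dy=+6->C; (1,3):dx=+3,dy=+2->C; (1,4):dx=-3,dy=-2->C; (1,5):dx=-5,dy=+8->D
  (1,6):dx=-2,dy=+4->D; (1,7):dx=+2,dy=+10->C; (2,3):dx=+2,dy=-4->D; (2,4):dx=-4,dy=-8->C
  (2,5):dx=-6,dy=+2->D; (2,6):dx=-3,dy=-2->C; (2,7):dx=+1,dy=+4->C; (3,4):dx=-6,dy=-4->C
  (3,5):dx=-8,dy=+6->D; (3,6):dx=-5,dy=+2->D; (3,7):dx=-1,dy=+8->D; (4,5):dx=-2,dy=+10->D
  (4,6):dx=+1,dy=+6->C; (4,7):dx=+5,dy=+12->C; (5,6):dx=+3,dy=-4->D; (5,7):dx=+7,dy=+2->C
  (6,7):dx=+4,dy=+6->C
Step 2: C = 12, D = 9, total pairs = 21.
Step 3: tau = (C - D)/(n(n-1)/2) = (12 - 9)/21 = 0.142857.
Step 4: Exact two-sided p-value (enumerate n! = 5040 permutations of y under H0): p = 0.772619.
Step 5: alpha = 0.05. fail to reject H0.

tau_b = 0.1429 (C=12, D=9), p = 0.772619, fail to reject H0.


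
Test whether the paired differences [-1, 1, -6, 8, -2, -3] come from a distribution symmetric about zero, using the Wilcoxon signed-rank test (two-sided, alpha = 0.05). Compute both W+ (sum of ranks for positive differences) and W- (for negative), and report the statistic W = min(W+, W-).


Step 1: Drop any zero differences (none here) and take |d_i|.
|d| = [1, 1, 6, 8, 2, 3]
Step 2: Midrank |d_i| (ties get averaged ranks).
ranks: |1|->1.5, |1|->1.5, |6|->5, |8|->6, |2|->3, |3|->4
Step 3: Attach original signs; sum ranks with positive sign and with negative sign.
W+ = 1.5 + 6 = 7.5
W- = 1.5 + 5 + 3 + 4 = 13.5
(Check: W+ + W- = 21 should equal n(n+1)/2 = 21.)
Step 4: Test statistic W = min(W+, W-) = 7.5.
Step 5: Ties in |d|, so use the tie-corrected normal approximation.
        E[W] = n(n+1)/4 = 6*7/4 = 10.5.
        Tie groups: |d|=1 (t=2); sum(t^3 - t) = 6.
        Var[W] = n(n+1)(2n+1)/24 - sum(t^3-t)/48 = 546/24 - 6/48 = 22.625.
        z = (W - E[W]) / sqrt(Var[W]) = (7.5 - 10.5) / 4.7566 = -0.6307.
        Two-sided p = 2*Phi(z) = 0.528233.
Step 6: alpha = 0.05. fail to reject H0.

W+ = 7.5, W- = 13.5, W = min = 7.5, p = 0.528233, fail to reject H0.


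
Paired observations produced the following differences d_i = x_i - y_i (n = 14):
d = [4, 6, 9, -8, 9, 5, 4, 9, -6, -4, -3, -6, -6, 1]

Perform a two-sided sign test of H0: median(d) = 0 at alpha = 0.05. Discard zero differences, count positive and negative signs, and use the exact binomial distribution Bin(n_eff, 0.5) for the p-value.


Step 1: Discard zero differences. Original n = 14; n_eff = number of nonzero differences = 14.
Nonzero differences (with sign): +4, +6, +9, -8, +9, +5, +4, +9, -6, -4, -3, -6, -6, +1
Step 2: Count signs: positive = 8, negative = 6.
Step 3: Under H0: P(positive) = 0.5, so the number of positives S ~ Bin(14, 0.5).
Step 4: Two-sided exact p-value = sum of Bin(14,0.5) probabilities at or below the observed probability = 0.790527.
Step 5: alpha = 0.05. fail to reject H0.

n_eff = 14, pos = 8, neg = 6, p = 0.790527, fail to reject H0.


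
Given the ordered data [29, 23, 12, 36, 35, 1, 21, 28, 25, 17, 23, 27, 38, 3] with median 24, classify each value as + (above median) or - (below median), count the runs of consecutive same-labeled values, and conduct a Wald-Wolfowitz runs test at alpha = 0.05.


Step 1: Compute median = 24; label A = above, B = below.
Labels in order: ABBAABBAABBAAB  (n_A = 7, n_B = 7)
Step 2: Count runs R = 8.
Step 3: Under H0 (random ordering), E[R] = 2*n_A*n_B/(n_A+n_B) + 1 = 2*7*7/14 + 1 = 8.0000.
        Var[R] = 2*n_A*n_B*(2*n_A*n_B - n_A - n_B) / ((n_A+n_B)^2 * (n_A+n_B-1)) = 8232/2548 = 3.2308.
        SD[R] = 1.7974.
Step 4: R = E[R], so z = 0 with no continuity correction.
Step 5: Two-sided p-value via normal approximation = 2*(1 - Phi(|z|)) = 1.000000.
Step 6: alpha = 0.05. fail to reject H0.

R = 8, z = 0.0000, p = 1.000000, fail to reject H0.


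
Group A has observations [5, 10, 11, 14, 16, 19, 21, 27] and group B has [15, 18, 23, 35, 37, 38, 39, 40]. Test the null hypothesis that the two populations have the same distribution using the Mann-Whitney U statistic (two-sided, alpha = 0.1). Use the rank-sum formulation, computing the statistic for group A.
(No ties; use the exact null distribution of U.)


Step 1: Combine and sort all 16 observations; assign midranks.
sorted (value, group): (5,X), (10,X), (11,X), (14,X), (15,Y), (16,X), (18,Y), (19,X), (21,X), (23,Y), (27,X), (35,Y), (37,Y), (38,Y), (39,Y), (40,Y)
ranks: 5->1, 10->2, 11->3, 14->4, 15->5, 16->6, 18->7, 19->8, 21->9, 23->10, 27->11, 35->12, 37->13, 38->14, 39->15, 40->16
Step 2: Rank sum for X: R1 = 1 + 2 + 3 + 4 + 6 + 8 + 9 + 11 = 44.
Step 3: U_X = R1 - n1(n1+1)/2 = 44 - 8*9/2 = 44 - 36 = 8.
       U_Y = n1*n2 - U_X = 64 - 8 = 56.
Step 4: No ties, so the exact null distribution of U (based on enumerating the C(16,8) = 12870 equally likely rank assignments) gives the two-sided p-value.
Step 5: p-value = 0.010412; compare to alpha = 0.1. reject H0.

U_X = 8, p = 0.010412, reject H0 at alpha = 0.1.


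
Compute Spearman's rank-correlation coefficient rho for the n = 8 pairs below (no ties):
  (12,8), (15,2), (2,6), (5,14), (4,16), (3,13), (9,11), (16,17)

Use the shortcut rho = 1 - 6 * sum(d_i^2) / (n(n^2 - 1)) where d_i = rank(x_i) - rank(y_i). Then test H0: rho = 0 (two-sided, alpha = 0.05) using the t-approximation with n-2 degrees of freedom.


Step 1: Rank x and y separately (midranks; no ties here).
rank(x): 12->6, 15->7, 2->1, 5->4, 4->3, 3->2, 9->5, 16->8
rank(y): 8->3, 2->1, 6->2, 14->6, 16->7, 13->5, 11->4, 17->8
Step 2: d_i = R_x(i) - R_y(i); compute d_i^2.
  (6-3)^2=9, (7-1)^2=36, (1-2)^2=1, (4-6)^2=4, (3-7)^2=16, (2-5)^2=9, (5-4)^2=1, (8-8)^2=0
sum(d^2) = 76.
Step 3: rho = 1 - 6*76 / (8*(8^2 - 1)) = 1 - 456/504 = 0.095238.
Step 4: Under H0, t = rho * sqrt((n-2)/(1-rho^2)) = 0.2343 ~ t(6).
Step 5: Two-sided p-value from the t-distribution with 6 df = 0.822505.
Step 6: alpha = 0.05. fail to reject H0.

rho = 0.0952, p = 0.822505, fail to reject H0 at alpha = 0.05.


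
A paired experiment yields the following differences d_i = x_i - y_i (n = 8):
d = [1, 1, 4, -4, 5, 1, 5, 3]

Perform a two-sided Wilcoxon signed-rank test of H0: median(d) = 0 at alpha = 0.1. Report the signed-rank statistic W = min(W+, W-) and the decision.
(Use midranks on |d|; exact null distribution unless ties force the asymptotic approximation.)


Step 1: Drop any zero differences (none here) and take |d_i|.
|d| = [1, 1, 4, 4, 5, 1, 5, 3]
Step 2: Midrank |d_i| (ties get averaged ranks).
ranks: |1|->2, |1|->2, |4|->5.5, |4|->5.5, |5|->7.5, |1|->2, |5|->7.5, |3|->4
Step 3: Attach original signs; sum ranks with positive sign and with negative sign.
W+ = 2 + 2 + 5.5 + 7.5 + 2 + 7.5 + 4 = 30.5
W- = 5.5 = 5.5
(Check: W+ + W- = 36 should equal n(n+1)/2 = 36.)
Step 4: Test statistic W = min(W+, W-) = 5.5.
Step 5: Ties in |d|, so use the tie-corrected normal approximation.
        E[W] = n(n+1)/4 = 8*9/4 = 18.
        Tie groups: |d|=1 (t=3), |d|=4 (t=2), |d|=5 (t=2); sum(t^3 - t) = 36.
        Var[W] = n(n+1)(2n+1)/24 - sum(t^3-t)/48 = 1224/24 - 36/48 = 50.25.
        z = (W - E[W]) / sqrt(Var[W]) = (5.5 - 18) / 7.0887 = -1.7634.
        Two-sided p = 2*Phi(z) = 0.077839.
Step 6: alpha = 0.1. reject H0.

W+ = 30.5, W- = 5.5, W = min = 5.5, p = 0.077839, reject H0.


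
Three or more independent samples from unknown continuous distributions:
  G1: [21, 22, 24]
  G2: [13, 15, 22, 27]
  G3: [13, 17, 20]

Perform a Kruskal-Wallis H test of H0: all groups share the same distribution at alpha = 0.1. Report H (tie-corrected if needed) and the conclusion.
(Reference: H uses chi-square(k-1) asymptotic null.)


Step 1: Combine all N = 10 observations and assign midranks.
sorted (value, group, rank): (13,G2,1.5), (13,G3,1.5), (15,G2,3), (17,G3,4), (20,G3,5), (21,G1,6), (22,G1,7.5), (22,G2,7.5), (24,G1,9), (27,G2,10)
Step 2: Sum ranks within each group.
R_1 = 22.5 (n_1 = 3)
R_2 = 22 (n_2 = 4)
R_3 = 10.5 (n_3 = 3)
Step 3: H = 12/(N(N+1)) * sum(R_i^2/n_i) - 3(N+1)
     = 12/(10*11) * (22.5^2/3 + 22^2/4 + 10.5^2/3) - 3*11
     = 0.109091 * 326.5 - 33
     = 2.618182.
Step 4: Ties present; correction factor C = 1 - 12/(10^3 - 10) = 0.987879. Corrected H = 2.618182 / 0.987879 = 2.650307.
Step 5: Under H0, H ~ chi^2(2); p-value = 0.265762.
Step 6: alpha = 0.1. fail to reject H0.

H = 2.6503, df = 2, p = 0.265762, fail to reject H0.


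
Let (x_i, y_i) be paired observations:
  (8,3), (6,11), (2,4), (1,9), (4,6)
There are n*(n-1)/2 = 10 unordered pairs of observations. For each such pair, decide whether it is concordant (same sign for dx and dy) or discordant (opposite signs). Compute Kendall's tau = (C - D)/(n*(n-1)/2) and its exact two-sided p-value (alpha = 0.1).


Step 1: Enumerate the 10 unordered pairs (i,j) with i<j and classify each by sign(x_j-x_i) * sign(y_j-y_i).
  (1,2):dx=-2,dy=+8->D; (1,3):dx=-6,dy=+1->D; (1,4):dx=-7,dy=+6->D; (1,5):dx=-4,dy=+3->D
  (2,3):dx=-4,dy=-7->C; (2,4):dx=-5,dy=-2->C; (2,5):dx=-2,dy=-5->C; (3,4):dx=-1,dy=+5->D
  (3,5):dx=+2,dy=+2->C; (4,5):dx=+3,dy=-3->D
Step 2: C = 4, D = 6, total pairs = 10.
Step 3: tau = (C - D)/(n(n-1)/2) = (4 - 6)/10 = -0.200000.
Step 4: Exact two-sided p-value (enumerate n! = 120 permutations of y under H0): p = 0.816667.
Step 5: alpha = 0.1. fail to reject H0.

tau_b = -0.2000 (C=4, D=6), p = 0.816667, fail to reject H0.


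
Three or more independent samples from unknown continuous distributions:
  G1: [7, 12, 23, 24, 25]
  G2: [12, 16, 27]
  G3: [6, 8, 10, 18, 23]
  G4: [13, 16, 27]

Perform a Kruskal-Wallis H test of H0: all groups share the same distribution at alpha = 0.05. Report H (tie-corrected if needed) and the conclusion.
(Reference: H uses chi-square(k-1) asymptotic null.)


Step 1: Combine all N = 16 observations and assign midranks.
sorted (value, group, rank): (6,G3,1), (7,G1,2), (8,G3,3), (10,G3,4), (12,G1,5.5), (12,G2,5.5), (13,G4,7), (16,G2,8.5), (16,G4,8.5), (18,G3,10), (23,G1,11.5), (23,G3,11.5), (24,G1,13), (25,G1,14), (27,G2,15.5), (27,G4,15.5)
Step 2: Sum ranks within each group.
R_1 = 46 (n_1 = 5)
R_2 = 29.5 (n_2 = 3)
R_3 = 29.5 (n_3 = 5)
R_4 = 31 (n_4 = 3)
Step 3: H = 12/(N(N+1)) * sum(R_i^2/n_i) - 3(N+1)
     = 12/(16*17) * (46^2/5 + 29.5^2/3 + 29.5^2/5 + 31^2/3) - 3*17
     = 0.044118 * 1207.67 - 51
     = 2.279412.
Step 4: Ties present; correction factor C = 1 - 24/(16^3 - 16) = 0.994118. Corrected H = 2.279412 / 0.994118 = 2.292899.
Step 5: Under H0, H ~ chi^2(3); p-value = 0.513883.
Step 6: alpha = 0.05. fail to reject H0.

H = 2.2929, df = 3, p = 0.513883, fail to reject H0.


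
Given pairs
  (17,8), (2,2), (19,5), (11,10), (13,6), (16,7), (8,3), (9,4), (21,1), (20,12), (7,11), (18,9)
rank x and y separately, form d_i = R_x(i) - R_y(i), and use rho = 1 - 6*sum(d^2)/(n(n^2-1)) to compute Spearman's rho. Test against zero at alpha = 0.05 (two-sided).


Step 1: Rank x and y separately (midranks; no ties here).
rank(x): 17->8, 2->1, 19->10, 11->5, 13->6, 16->7, 8->3, 9->4, 21->12, 20->11, 7->2, 18->9
rank(y): 8->8, 2->2, 5->5, 10->10, 6->6, 7->7, 3->3, 4->4, 1->1, 12->12, 11->11, 9->9
Step 2: d_i = R_x(i) - R_y(i); compute d_i^2.
  (8-8)^2=0, (1-2)^2=1, (10-5)^2=25, (5-10)^2=25, (6-6)^2=0, (7-7)^2=0, (3-3)^2=0, (4-4)^2=0, (12-1)^2=121, (11-12)^2=1, (2-11)^2=81, (9-9)^2=0
sum(d^2) = 254.
Step 3: rho = 1 - 6*254 / (12*(12^2 - 1)) = 1 - 1524/1716 = 0.111888.
Step 4: Under H0, t = rho * sqrt((n-2)/(1-rho^2)) = 0.3561 ~ t(10).
Step 5: Two-sided p-value from the t-distribution with 10 df = 0.729195.
Step 6: alpha = 0.05. fail to reject H0.

rho = 0.1119, p = 0.729195, fail to reject H0 at alpha = 0.05.


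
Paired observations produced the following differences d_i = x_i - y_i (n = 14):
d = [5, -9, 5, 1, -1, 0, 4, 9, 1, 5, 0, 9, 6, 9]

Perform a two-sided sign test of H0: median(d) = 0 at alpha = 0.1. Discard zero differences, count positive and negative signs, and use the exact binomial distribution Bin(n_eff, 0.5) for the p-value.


Step 1: Discard zero differences. Original n = 14; n_eff = number of nonzero differences = 12.
Nonzero differences (with sign): +5, -9, +5, +1, -1, +4, +9, +1, +5, +9, +6, +9
Step 2: Count signs: positive = 10, negative = 2.
Step 3: Under H0: P(positive) = 0.5, so the number of positives S ~ Bin(12, 0.5).
Step 4: Two-sided exact p-value = sum of Bin(12,0.5) probabilities at or below the observed probability = 0.038574.
Step 5: alpha = 0.1. reject H0.

n_eff = 12, pos = 10, neg = 2, p = 0.038574, reject H0.


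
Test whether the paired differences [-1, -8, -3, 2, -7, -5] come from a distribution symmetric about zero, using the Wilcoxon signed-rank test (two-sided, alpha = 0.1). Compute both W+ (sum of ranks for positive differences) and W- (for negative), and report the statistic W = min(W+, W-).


Step 1: Drop any zero differences (none here) and take |d_i|.
|d| = [1, 8, 3, 2, 7, 5]
Step 2: Midrank |d_i| (ties get averaged ranks).
ranks: |1|->1, |8|->6, |3|->3, |2|->2, |7|->5, |5|->4
Step 3: Attach original signs; sum ranks with positive sign and with negative sign.
W+ = 2 = 2
W- = 1 + 6 + 3 + 5 + 4 = 19
(Check: W+ + W- = 21 should equal n(n+1)/2 = 21.)
Step 4: Test statistic W = min(W+, W-) = 2.
Step 5: No ties, so the exact null distribution over the 2^6 = 64 sign assignments gives the two-sided p-value = 0.093750.
Step 6: alpha = 0.1. reject H0.

W+ = 2, W- = 19, W = min = 2, p = 0.093750, reject H0.


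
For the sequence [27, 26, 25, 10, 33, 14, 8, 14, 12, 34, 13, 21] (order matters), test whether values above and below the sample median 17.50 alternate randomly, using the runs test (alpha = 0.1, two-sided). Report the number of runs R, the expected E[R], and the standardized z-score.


Step 1: Compute median = 17.50; label A = above, B = below.
Labels in order: AAABABBBBABA  (n_A = 6, n_B = 6)
Step 2: Count runs R = 7.
Step 3: Under H0 (random ordering), E[R] = 2*n_A*n_B/(n_A+n_B) + 1 = 2*6*6/12 + 1 = 7.0000.
        Var[R] = 2*n_A*n_B*(2*n_A*n_B - n_A - n_B) / ((n_A+n_B)^2 * (n_A+n_B-1)) = 4320/1584 = 2.7273.
        SD[R] = 1.6514.
Step 4: R = E[R], so z = 0 with no continuity correction.
Step 5: Two-sided p-value via normal approximation = 2*(1 - Phi(|z|)) = 1.000000.
Step 6: alpha = 0.1. fail to reject H0.

R = 7, z = 0.0000, p = 1.000000, fail to reject H0.


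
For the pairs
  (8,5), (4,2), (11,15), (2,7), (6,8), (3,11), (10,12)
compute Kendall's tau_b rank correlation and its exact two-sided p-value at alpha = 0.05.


Step 1: Enumerate the 21 unordered pairs (i,j) with i<j and classify each by sign(x_j-x_i) * sign(y_j-y_i).
  (1,2):dx=-4,dy=-3->C; (1,3):dx=+3,dy=+10->C; (1,4):dx=-6,dy=+2->D; (1,5):dx=-2,dy=+3->D
  (1,6):dx=-5,dy=+6->D; (1,7):dx=+2,dy=+7->C; (2,3):dx=+7,dy=+13->C; (2,4):dx=-2,dy=+5->D
  (2,5):dx=+2,dy=+6->C; (2,6):dx=-1,dy=+9->D; (2,7):dx=+6,dy=+10->C; (3,4):dx=-9,dy=-8->C
  (3,5):dx=-5,dy=-7->C; (3,6):dx=-8,dy=-4->C; (3,7):dx=-1,dy=-3->C; (4,5):dx=+4,dy=+1->C
  (4,6):dx=+1,dy=+4->C; (4,7):dx=+8,dy=+5->C; (5,6):dx=-3,dy=+3->D; (5,7):dx=+4,dy=+4->C
  (6,7):dx=+7,dy=+1->C
Step 2: C = 15, D = 6, total pairs = 21.
Step 3: tau = (C - D)/(n(n-1)/2) = (15 - 6)/21 = 0.428571.
Step 4: Exact two-sided p-value (enumerate n! = 5040 permutations of y under H0): p = 0.238889.
Step 5: alpha = 0.05. fail to reject H0.

tau_b = 0.4286 (C=15, D=6), p = 0.238889, fail to reject H0.


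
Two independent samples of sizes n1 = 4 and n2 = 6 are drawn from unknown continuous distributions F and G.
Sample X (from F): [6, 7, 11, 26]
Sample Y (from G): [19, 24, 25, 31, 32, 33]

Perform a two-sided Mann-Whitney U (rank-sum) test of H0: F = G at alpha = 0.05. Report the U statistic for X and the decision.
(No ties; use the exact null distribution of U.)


Step 1: Combine and sort all 10 observations; assign midranks.
sorted (value, group): (6,X), (7,X), (11,X), (19,Y), (24,Y), (25,Y), (26,X), (31,Y), (32,Y), (33,Y)
ranks: 6->1, 7->2, 11->3, 19->4, 24->5, 25->6, 26->7, 31->8, 32->9, 33->10
Step 2: Rank sum for X: R1 = 1 + 2 + 3 + 7 = 13.
Step 3: U_X = R1 - n1(n1+1)/2 = 13 - 4*5/2 = 13 - 10 = 3.
       U_Y = n1*n2 - U_X = 24 - 3 = 21.
Step 4: No ties, so the exact null distribution of U (based on enumerating the C(10,4) = 210 equally likely rank assignments) gives the two-sided p-value.
Step 5: p-value = 0.066667; compare to alpha = 0.05. fail to reject H0.

U_X = 3, p = 0.066667, fail to reject H0 at alpha = 0.05.


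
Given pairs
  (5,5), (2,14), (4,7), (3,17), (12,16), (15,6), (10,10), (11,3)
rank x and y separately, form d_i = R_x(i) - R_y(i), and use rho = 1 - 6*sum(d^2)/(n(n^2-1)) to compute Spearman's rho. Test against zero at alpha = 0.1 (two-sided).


Step 1: Rank x and y separately (midranks; no ties here).
rank(x): 5->4, 2->1, 4->3, 3->2, 12->7, 15->8, 10->5, 11->6
rank(y): 5->2, 14->6, 7->4, 17->8, 16->7, 6->3, 10->5, 3->1
Step 2: d_i = R_x(i) - R_y(i); compute d_i^2.
  (4-2)^2=4, (1-6)^2=25, (3-4)^2=1, (2-8)^2=36, (7-7)^2=0, (8-3)^2=25, (5-5)^2=0, (6-1)^2=25
sum(d^2) = 116.
Step 3: rho = 1 - 6*116 / (8*(8^2 - 1)) = 1 - 696/504 = -0.380952.
Step 4: Under H0, t = rho * sqrt((n-2)/(1-rho^2)) = -1.0092 ~ t(6).
Step 5: Two-sided p-value from the t-distribution with 6 df = 0.351813.
Step 6: alpha = 0.1. fail to reject H0.

rho = -0.3810, p = 0.351813, fail to reject H0 at alpha = 0.1.


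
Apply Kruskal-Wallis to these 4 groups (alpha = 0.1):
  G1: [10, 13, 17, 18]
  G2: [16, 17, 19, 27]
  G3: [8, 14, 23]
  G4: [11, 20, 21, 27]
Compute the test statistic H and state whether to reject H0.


Step 1: Combine all N = 15 observations and assign midranks.
sorted (value, group, rank): (8,G3,1), (10,G1,2), (11,G4,3), (13,G1,4), (14,G3,5), (16,G2,6), (17,G1,7.5), (17,G2,7.5), (18,G1,9), (19,G2,10), (20,G4,11), (21,G4,12), (23,G3,13), (27,G2,14.5), (27,G4,14.5)
Step 2: Sum ranks within each group.
R_1 = 22.5 (n_1 = 4)
R_2 = 38 (n_2 = 4)
R_3 = 19 (n_3 = 3)
R_4 = 40.5 (n_4 = 4)
Step 3: H = 12/(N(N+1)) * sum(R_i^2/n_i) - 3(N+1)
     = 12/(15*16) * (22.5^2/4 + 38^2/4 + 19^2/3 + 40.5^2/4) - 3*16
     = 0.050000 * 1017.96 - 48
     = 2.897917.
Step 4: Ties present; correction factor C = 1 - 12/(15^3 - 15) = 0.996429. Corrected H = 2.897917 / 0.996429 = 2.908303.
Step 5: Under H0, H ~ chi^2(3); p-value = 0.405980.
Step 6: alpha = 0.1. fail to reject H0.

H = 2.9083, df = 3, p = 0.405980, fail to reject H0.


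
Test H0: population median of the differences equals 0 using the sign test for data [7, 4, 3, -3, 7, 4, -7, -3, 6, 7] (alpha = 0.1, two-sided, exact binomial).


Step 1: Discard zero differences. Original n = 10; n_eff = number of nonzero differences = 10.
Nonzero differences (with sign): +7, +4, +3, -3, +7, +4, -7, -3, +6, +7
Step 2: Count signs: positive = 7, negative = 3.
Step 3: Under H0: P(positive) = 0.5, so the number of positives S ~ Bin(10, 0.5).
Step 4: Two-sided exact p-value = sum of Bin(10,0.5) probabilities at or below the observed probability = 0.343750.
Step 5: alpha = 0.1. fail to reject H0.

n_eff = 10, pos = 7, neg = 3, p = 0.343750, fail to reject H0.


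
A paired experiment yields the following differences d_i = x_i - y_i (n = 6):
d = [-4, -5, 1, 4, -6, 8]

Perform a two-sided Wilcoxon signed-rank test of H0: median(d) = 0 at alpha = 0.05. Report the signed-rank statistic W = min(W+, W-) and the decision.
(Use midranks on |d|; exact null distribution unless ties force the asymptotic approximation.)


Step 1: Drop any zero differences (none here) and take |d_i|.
|d| = [4, 5, 1, 4, 6, 8]
Step 2: Midrank |d_i| (ties get averaged ranks).
ranks: |4|->2.5, |5|->4, |1|->1, |4|->2.5, |6|->5, |8|->6
Step 3: Attach original signs; sum ranks with positive sign and with negative sign.
W+ = 1 + 2.5 + 6 = 9.5
W- = 2.5 + 4 + 5 = 11.5
(Check: W+ + W- = 21 should equal n(n+1)/2 = 21.)
Step 4: Test statistic W = min(W+, W-) = 9.5.
Step 5: Ties in |d|, so use the tie-corrected normal approximation.
        E[W] = n(n+1)/4 = 6*7/4 = 10.5.
        Tie groups: |d|=4 (t=2); sum(t^3 - t) = 6.
        Var[W] = n(n+1)(2n+1)/24 - sum(t^3-t)/48 = 546/24 - 6/48 = 22.625.
        z = (W - E[W]) / sqrt(Var[W]) = (9.5 - 10.5) / 4.7566 = -0.2102.
        Two-sided p = 2*Phi(z) = 0.833484.
Step 6: alpha = 0.05. fail to reject H0.

W+ = 9.5, W- = 11.5, W = min = 9.5, p = 0.833484, fail to reject H0.


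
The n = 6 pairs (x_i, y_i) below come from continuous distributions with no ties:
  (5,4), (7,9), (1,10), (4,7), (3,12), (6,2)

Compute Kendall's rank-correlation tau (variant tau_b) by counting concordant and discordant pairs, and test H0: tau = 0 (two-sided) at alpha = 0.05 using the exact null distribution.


Step 1: Enumerate the 15 unordered pairs (i,j) with i<j and classify each by sign(x_j-x_i) * sign(y_j-y_i).
  (1,2):dx=+2,dy=+5->C; (1,3):dx=-4,dy=+6->D; (1,4):dx=-1,dy=+3->D; (1,5):dx=-2,dy=+8->D
  (1,6):dx=+1,dy=-2->D; (2,3):dx=-6,dy=+1->D; (2,4):dx=-3,dy=-2->C; (2,5):dx=-4,dy=+3->D
  (2,6):dx=-1,dy=-7->C; (3,4):dx=+3,dy=-3->D; (3,5):dx=+2,dy=+2->C; (3,6):dx=+5,dy=-8->D
  (4,5):dx=-1,dy=+5->D; (4,6):dx=+2,dy=-5->D; (5,6):dx=+3,dy=-10->D
Step 2: C = 4, D = 11, total pairs = 15.
Step 3: tau = (C - D)/(n(n-1)/2) = (4 - 11)/15 = -0.466667.
Step 4: Exact two-sided p-value (enumerate n! = 720 permutations of y under H0): p = 0.272222.
Step 5: alpha = 0.05. fail to reject H0.

tau_b = -0.4667 (C=4, D=11), p = 0.272222, fail to reject H0.


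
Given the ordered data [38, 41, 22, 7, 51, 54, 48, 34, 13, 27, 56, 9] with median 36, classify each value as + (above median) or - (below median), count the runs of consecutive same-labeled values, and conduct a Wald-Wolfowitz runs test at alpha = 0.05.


Step 1: Compute median = 36; label A = above, B = below.
Labels in order: AABBAAABBBAB  (n_A = 6, n_B = 6)
Step 2: Count runs R = 6.
Step 3: Under H0 (random ordering), E[R] = 2*n_A*n_B/(n_A+n_B) + 1 = 2*6*6/12 + 1 = 7.0000.
        Var[R] = 2*n_A*n_B*(2*n_A*n_B - n_A - n_B) / ((n_A+n_B)^2 * (n_A+n_B-1)) = 4320/1584 = 2.7273.
        SD[R] = 1.6514.
Step 4: Continuity-corrected z = (R + 0.5 - E[R]) / SD[R] = (6 + 0.5 - 7.0000) / 1.6514 = -0.3028.
Step 5: Two-sided p-value via normal approximation = 2*(1 - Phi(|z|)) = 0.762069.
Step 6: alpha = 0.05. fail to reject H0.

R = 6, z = -0.3028, p = 0.762069, fail to reject H0.


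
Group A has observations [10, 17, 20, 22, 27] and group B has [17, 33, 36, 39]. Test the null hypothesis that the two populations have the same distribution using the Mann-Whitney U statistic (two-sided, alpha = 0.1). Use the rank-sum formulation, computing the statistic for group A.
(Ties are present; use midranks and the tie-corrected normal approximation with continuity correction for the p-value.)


Step 1: Combine and sort all 9 observations; assign midranks.
sorted (value, group): (10,X), (17,X), (17,Y), (20,X), (22,X), (27,X), (33,Y), (36,Y), (39,Y)
ranks: 10->1, 17->2.5, 17->2.5, 20->4, 22->5, 27->6, 33->7, 36->8, 39->9
Step 2: Rank sum for X: R1 = 1 + 2.5 + 4 + 5 + 6 = 18.5.
Step 3: U_X = R1 - n1(n1+1)/2 = 18.5 - 5*6/2 = 18.5 - 15 = 3.5.
       U_Y = n1*n2 - U_X = 20 - 3.5 = 16.5.
Step 4: Ties are present, so use the tie-corrected normal approximation (with continuity correction) for the p-value.
Step 5: p-value = 0.139983; compare to alpha = 0.1. fail to reject H0.

U_X = 3.5, p = 0.139983, fail to reject H0 at alpha = 0.1.


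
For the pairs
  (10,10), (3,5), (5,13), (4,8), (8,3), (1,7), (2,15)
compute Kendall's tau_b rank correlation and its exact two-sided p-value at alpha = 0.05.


Step 1: Enumerate the 21 unordered pairs (i,j) with i<j and classify each by sign(x_j-x_i) * sign(y_j-y_i).
  (1,2):dx=-7,dy=-5->C; (1,3):dx=-5,dy=+3->D; (1,4):dx=-6,dy=-2->C; (1,5):dx=-2,dy=-7->C
  (1,6):dx=-9,dy=-3->C; (1,7):dx=-8,dy=+5->D; (2,3):dx=+2,dy=+8->C; (2,4):dx=+1,dy=+3->C
  (2,5):dx=+5,dy=-2->D; (2,6):dx=-2,dy=+2->D; (2,7):dx=-1,dy=+10->D; (3,4):dx=-1,dy=-5->C
  (3,5):dx=+3,dy=-10->D; (3,6):dx=-4,dy=-6->C; (3,7):dx=-3,dy=+2->D; (4,5):dx=+4,dy=-5->D
  (4,6):dx=-3,dy=-1->C; (4,7):dx=-2,dy=+7->D; (5,6):dx=-7,dy=+4->D; (5,7):dx=-6,dy=+12->D
  (6,7):dx=+1,dy=+8->C
Step 2: C = 10, D = 11, total pairs = 21.
Step 3: tau = (C - D)/(n(n-1)/2) = (10 - 11)/21 = -0.047619.
Step 4: Exact two-sided p-value (enumerate n! = 5040 permutations of y under H0): p = 1.000000.
Step 5: alpha = 0.05. fail to reject H0.

tau_b = -0.0476 (C=10, D=11), p = 1.000000, fail to reject H0.


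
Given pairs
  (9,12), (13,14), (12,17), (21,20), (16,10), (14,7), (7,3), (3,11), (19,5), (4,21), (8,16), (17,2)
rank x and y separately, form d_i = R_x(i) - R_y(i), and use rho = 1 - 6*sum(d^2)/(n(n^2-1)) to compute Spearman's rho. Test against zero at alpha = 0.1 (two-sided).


Step 1: Rank x and y separately (midranks; no ties here).
rank(x): 9->5, 13->7, 12->6, 21->12, 16->9, 14->8, 7->3, 3->1, 19->11, 4->2, 8->4, 17->10
rank(y): 12->7, 14->8, 17->10, 20->11, 10->5, 7->4, 3->2, 11->6, 5->3, 21->12, 16->9, 2->1
Step 2: d_i = R_x(i) - R_y(i); compute d_i^2.
  (5-7)^2=4, (7-8)^2=1, (6-10)^2=16, (12-11)^2=1, (9-5)^2=16, (8-4)^2=16, (3-2)^2=1, (1-6)^2=25, (11-3)^2=64, (2-12)^2=100, (4-9)^2=25, (10-1)^2=81
sum(d^2) = 350.
Step 3: rho = 1 - 6*350 / (12*(12^2 - 1)) = 1 - 2100/1716 = -0.223776.
Step 4: Under H0, t = rho * sqrt((n-2)/(1-rho^2)) = -0.7261 ~ t(10).
Step 5: Two-sided p-value from the t-distribution with 10 df = 0.484452.
Step 6: alpha = 0.1. fail to reject H0.

rho = -0.2238, p = 0.484452, fail to reject H0 at alpha = 0.1.


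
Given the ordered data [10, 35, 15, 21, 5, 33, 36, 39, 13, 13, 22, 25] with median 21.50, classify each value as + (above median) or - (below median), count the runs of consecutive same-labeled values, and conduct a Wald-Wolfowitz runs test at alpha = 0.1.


Step 1: Compute median = 21.50; label A = above, B = below.
Labels in order: BABBBAAABBAA  (n_A = 6, n_B = 6)
Step 2: Count runs R = 6.
Step 3: Under H0 (random ordering), E[R] = 2*n_A*n_B/(n_A+n_B) + 1 = 2*6*6/12 + 1 = 7.0000.
        Var[R] = 2*n_A*n_B*(2*n_A*n_B - n_A - n_B) / ((n_A+n_B)^2 * (n_A+n_B-1)) = 4320/1584 = 2.7273.
        SD[R] = 1.6514.
Step 4: Continuity-corrected z = (R + 0.5 - E[R]) / SD[R] = (6 + 0.5 - 7.0000) / 1.6514 = -0.3028.
Step 5: Two-sided p-value via normal approximation = 2*(1 - Phi(|z|)) = 0.762069.
Step 6: alpha = 0.1. fail to reject H0.

R = 6, z = -0.3028, p = 0.762069, fail to reject H0.


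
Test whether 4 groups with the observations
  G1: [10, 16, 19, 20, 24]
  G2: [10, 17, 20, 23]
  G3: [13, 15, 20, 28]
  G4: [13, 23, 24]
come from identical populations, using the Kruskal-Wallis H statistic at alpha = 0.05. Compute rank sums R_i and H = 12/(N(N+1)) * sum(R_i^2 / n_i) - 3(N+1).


Step 1: Combine all N = 16 observations and assign midranks.
sorted (value, group, rank): (10,G1,1.5), (10,G2,1.5), (13,G3,3.5), (13,G4,3.5), (15,G3,5), (16,G1,6), (17,G2,7), (19,G1,8), (20,G1,10), (20,G2,10), (20,G3,10), (23,G2,12.5), (23,G4,12.5), (24,G1,14.5), (24,G4,14.5), (28,G3,16)
Step 2: Sum ranks within each group.
R_1 = 40 (n_1 = 5)
R_2 = 31 (n_2 = 4)
R_3 = 34.5 (n_3 = 4)
R_4 = 30.5 (n_4 = 3)
Step 3: H = 12/(N(N+1)) * sum(R_i^2/n_i) - 3(N+1)
     = 12/(16*17) * (40^2/5 + 31^2/4 + 34.5^2/4 + 30.5^2/3) - 3*17
     = 0.044118 * 1167.9 - 51
     = 0.524816.
Step 4: Ties present; correction factor C = 1 - 48/(16^3 - 16) = 0.988235. Corrected H = 0.524816 / 0.988235 = 0.531064.
Step 5: Under H0, H ~ chi^2(3); p-value = 0.912016.
Step 6: alpha = 0.05. fail to reject H0.

H = 0.5311, df = 3, p = 0.912016, fail to reject H0.


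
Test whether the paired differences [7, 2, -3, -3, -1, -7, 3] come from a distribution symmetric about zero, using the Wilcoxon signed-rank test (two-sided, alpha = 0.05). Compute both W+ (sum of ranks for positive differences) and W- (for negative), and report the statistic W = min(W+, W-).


Step 1: Drop any zero differences (none here) and take |d_i|.
|d| = [7, 2, 3, 3, 1, 7, 3]
Step 2: Midrank |d_i| (ties get averaged ranks).
ranks: |7|->6.5, |2|->2, |3|->4, |3|->4, |1|->1, |7|->6.5, |3|->4
Step 3: Attach original signs; sum ranks with positive sign and with negative sign.
W+ = 6.5 + 2 + 4 = 12.5
W- = 4 + 4 + 1 + 6.5 = 15.5
(Check: W+ + W- = 28 should equal n(n+1)/2 = 28.)
Step 4: Test statistic W = min(W+, W-) = 12.5.
Step 5: Ties in |d|, so use the tie-corrected normal approximation.
        E[W] = n(n+1)/4 = 7*8/4 = 14.
        Tie groups: |d|=3 (t=3), |d|=7 (t=2); sum(t^3 - t) = 30.
        Var[W] = n(n+1)(2n+1)/24 - sum(t^3-t)/48 = 840/24 - 30/48 = 34.375.
        z = (W - E[W]) / sqrt(Var[W]) = (12.5 - 14) / 5.8630 = -0.2558.
        Two-sided p = 2*Phi(z) = 0.798074.
Step 6: alpha = 0.05. fail to reject H0.

W+ = 12.5, W- = 15.5, W = min = 12.5, p = 0.798074, fail to reject H0.


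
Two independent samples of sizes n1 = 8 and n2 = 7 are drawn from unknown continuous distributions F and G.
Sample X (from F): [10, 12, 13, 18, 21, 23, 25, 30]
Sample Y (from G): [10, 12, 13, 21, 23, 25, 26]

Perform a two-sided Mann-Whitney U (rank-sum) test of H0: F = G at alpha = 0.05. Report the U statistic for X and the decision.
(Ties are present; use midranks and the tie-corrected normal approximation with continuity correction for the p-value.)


Step 1: Combine and sort all 15 observations; assign midranks.
sorted (value, group): (10,X), (10,Y), (12,X), (12,Y), (13,X), (13,Y), (18,X), (21,X), (21,Y), (23,X), (23,Y), (25,X), (25,Y), (26,Y), (30,X)
ranks: 10->1.5, 10->1.5, 12->3.5, 12->3.5, 13->5.5, 13->5.5, 18->7, 21->8.5, 21->8.5, 23->10.5, 23->10.5, 25->12.5, 25->12.5, 26->14, 30->15
Step 2: Rank sum for X: R1 = 1.5 + 3.5 + 5.5 + 7 + 8.5 + 10.5 + 12.5 + 15 = 64.
Step 3: U_X = R1 - n1(n1+1)/2 = 64 - 8*9/2 = 64 - 36 = 28.
       U_Y = n1*n2 - U_X = 56 - 28 = 28.
Step 4: Ties are present, so use the tie-corrected normal approximation (with continuity correction) for the p-value.
Step 5: p-value = 1.000000; compare to alpha = 0.05. fail to reject H0.

U_X = 28, p = 1.000000, fail to reject H0 at alpha = 0.05.


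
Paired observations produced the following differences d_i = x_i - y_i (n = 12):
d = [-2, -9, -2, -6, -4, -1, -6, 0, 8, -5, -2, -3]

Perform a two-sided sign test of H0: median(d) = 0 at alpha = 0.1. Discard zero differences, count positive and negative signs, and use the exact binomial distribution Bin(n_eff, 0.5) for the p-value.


Step 1: Discard zero differences. Original n = 12; n_eff = number of nonzero differences = 11.
Nonzero differences (with sign): -2, -9, -2, -6, -4, -1, -6, +8, -5, -2, -3
Step 2: Count signs: positive = 1, negative = 10.
Step 3: Under H0: P(positive) = 0.5, so the number of positives S ~ Bin(11, 0.5).
Step 4: Two-sided exact p-value = sum of Bin(11,0.5) probabilities at or below the observed probability = 0.011719.
Step 5: alpha = 0.1. reject H0.

n_eff = 11, pos = 1, neg = 10, p = 0.011719, reject H0.


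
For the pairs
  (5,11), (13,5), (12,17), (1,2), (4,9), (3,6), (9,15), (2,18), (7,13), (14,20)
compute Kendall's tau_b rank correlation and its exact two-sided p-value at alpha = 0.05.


Step 1: Enumerate the 45 unordered pairs (i,j) with i<j and classify each by sign(x_j-x_i) * sign(y_j-y_i).
  (1,2):dx=+8,dy=-6->D; (1,3):dx=+7,dy=+6->C; (1,4):dx=-4,dy=-9->C; (1,5):dx=-1,dy=-2->C
  (1,6):dx=-2,dy=-5->C; (1,7):dx=+4,dy=+4->C; (1,8):dx=-3,dy=+7->D; (1,9):dx=+2,dy=+2->C
  (1,10):dx=+9,dy=+9->C; (2,3):dx=-1,dy=+12->D; (2,4):dx=-12,dy=-3->C; (2,5):dx=-9,dy=+4->D
  (2,6):dx=-10,dy=+1->D; (2,7):dx=-4,dy=+10->D; (2,8):dx=-11,dy=+13->D; (2,9):dx=-6,dy=+8->D
  (2,10):dx=+1,dy=+15->C; (3,4):dx=-11,dy=-15->C; (3,5):dx=-8,dy=-8->C; (3,6):dx=-9,dy=-11->C
  (3,7):dx=-3,dy=-2->C; (3,8):dx=-10,dy=+1->D; (3,9):dx=-5,dy=-4->C; (3,10):dx=+2,dy=+3->C
  (4,5):dx=+3,dy=+7->C; (4,6):dx=+2,dy=+4->C; (4,7):dx=+8,dy=+13->C; (4,8):dx=+1,dy=+16->C
  (4,9):dx=+6,dy=+11->C; (4,10):dx=+13,dy=+18->C; (5,6):dx=-1,dy=-3->C; (5,7):dx=+5,dy=+6->C
  (5,8):dx=-2,dy=+9->D; (5,9):dx=+3,dy=+4->C; (5,10):dx=+10,dy=+11->C; (6,7):dx=+6,dy=+9->C
  (6,8):dx=-1,dy=+12->D; (6,9):dx=+4,dy=+7->C; (6,10):dx=+11,dy=+14->C; (7,8):dx=-7,dy=+3->D
  (7,9):dx=-2,dy=-2->C; (7,10):dx=+5,dy=+5->C; (8,9):dx=+5,dy=-5->D; (8,10):dx=+12,dy=+2->C
  (9,10):dx=+7,dy=+7->C
Step 2: C = 32, D = 13, total pairs = 45.
Step 3: tau = (C - D)/(n(n-1)/2) = (32 - 13)/45 = 0.422222.
Step 4: Exact two-sided p-value (enumerate n! = 3628800 permutations of y under H0): p = 0.108313.
Step 5: alpha = 0.05. fail to reject H0.

tau_b = 0.4222 (C=32, D=13), p = 0.108313, fail to reject H0.


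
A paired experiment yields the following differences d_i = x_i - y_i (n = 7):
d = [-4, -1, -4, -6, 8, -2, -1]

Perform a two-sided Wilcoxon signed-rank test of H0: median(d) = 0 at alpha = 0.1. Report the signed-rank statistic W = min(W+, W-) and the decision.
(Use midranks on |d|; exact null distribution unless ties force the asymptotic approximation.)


Step 1: Drop any zero differences (none here) and take |d_i|.
|d| = [4, 1, 4, 6, 8, 2, 1]
Step 2: Midrank |d_i| (ties get averaged ranks).
ranks: |4|->4.5, |1|->1.5, |4|->4.5, |6|->6, |8|->7, |2|->3, |1|->1.5
Step 3: Attach original signs; sum ranks with positive sign and with negative sign.
W+ = 7 = 7
W- = 4.5 + 1.5 + 4.5 + 6 + 3 + 1.5 = 21
(Check: W+ + W- = 28 should equal n(n+1)/2 = 28.)
Step 4: Test statistic W = min(W+, W-) = 7.
Step 5: Ties in |d|, so use the tie-corrected normal approximation.
        E[W] = n(n+1)/4 = 7*8/4 = 14.
        Tie groups: |d|=1 (t=2), |d|=4 (t=2); sum(t^3 - t) = 12.
        Var[W] = n(n+1)(2n+1)/24 - sum(t^3-t)/48 = 840/24 - 12/48 = 34.75.
        z = (W - E[W]) / sqrt(Var[W]) = (7 - 14) / 5.8949 = -1.1875.
        Two-sided p = 2*Phi(z) = 0.235044.
Step 6: alpha = 0.1. fail to reject H0.

W+ = 7, W- = 21, W = min = 7, p = 0.235044, fail to reject H0.
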